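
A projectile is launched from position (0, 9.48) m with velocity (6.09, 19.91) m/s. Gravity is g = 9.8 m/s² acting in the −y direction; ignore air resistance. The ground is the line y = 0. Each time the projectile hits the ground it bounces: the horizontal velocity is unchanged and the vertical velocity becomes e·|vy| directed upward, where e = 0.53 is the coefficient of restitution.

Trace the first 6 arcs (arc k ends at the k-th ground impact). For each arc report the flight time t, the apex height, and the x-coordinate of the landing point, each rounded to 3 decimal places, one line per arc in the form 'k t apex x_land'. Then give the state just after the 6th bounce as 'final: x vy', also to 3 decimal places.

Arc 1: start y=9.480, vy=19.910 → t=4.494, apex=29.705, x_land=27.367, impact vy=-24.129
  bounce: vy ← 0.53·24.129 = 12.788
Arc 2: start y=0.000, vy=12.788 → t=2.610, apex=8.344, x_land=43.261, impact vy=-12.788
  bounce: vy ← 0.53·12.788 = 6.778
Arc 3: start y=0.000, vy=6.778 → t=1.383, apex=2.344, x_land=51.685, impact vy=-6.778
  bounce: vy ← 0.53·6.778 = 3.592
Arc 4: start y=0.000, vy=3.592 → t=0.733, apex=0.658, x_land=56.150, impact vy=-3.592
  bounce: vy ← 0.53·3.592 = 1.904
Arc 5: start y=0.000, vy=1.904 → t=0.389, apex=0.185, x_land=58.516, impact vy=-1.904
  bounce: vy ← 0.53·1.904 = 1.009
Arc 6: start y=0.000, vy=1.009 → t=0.206, apex=0.052, x_land=59.770, impact vy=-1.009
  bounce: vy ← 0.53·1.009 = 0.535

1 4.494 29.705 27.367
2 2.610 8.344 43.261
3 1.383 2.344 51.685
4 0.733 0.658 56.150
5 0.389 0.185 58.516
6 0.206 0.052 59.770
final: 59.770 0.535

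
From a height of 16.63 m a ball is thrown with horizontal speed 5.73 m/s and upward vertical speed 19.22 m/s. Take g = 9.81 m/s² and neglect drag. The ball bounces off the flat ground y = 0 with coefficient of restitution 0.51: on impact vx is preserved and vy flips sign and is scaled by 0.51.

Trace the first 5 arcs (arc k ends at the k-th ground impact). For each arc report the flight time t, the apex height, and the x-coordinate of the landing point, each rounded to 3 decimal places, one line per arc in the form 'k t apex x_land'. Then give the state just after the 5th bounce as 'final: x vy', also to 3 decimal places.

1 4.648 35.458 26.632
2 2.742 9.223 42.347
3 1.399 2.399 50.361
4 0.713 0.624 54.448
5 0.364 0.162 56.533
final: 56.533 0.910

Arc 1: start y=16.630, vy=19.220 → t=4.648, apex=35.458, x_land=26.632, impact vy=-26.376
  bounce: vy ← 0.51·26.376 = 13.452
Arc 2: start y=0.000, vy=13.452 → t=2.742, apex=9.223, x_land=42.347, impact vy=-13.452
  bounce: vy ← 0.51·13.452 = 6.860
Arc 3: start y=0.000, vy=6.860 → t=1.399, apex=2.399, x_land=50.361, impact vy=-6.860
  bounce: vy ← 0.51·6.860 = 3.499
Arc 4: start y=0.000, vy=3.499 → t=0.713, apex=0.624, x_land=54.448, impact vy=-3.499
  bounce: vy ← 0.51·3.499 = 1.784
Arc 5: start y=0.000, vy=1.784 → t=0.364, apex=0.162, x_land=56.533, impact vy=-1.784
  bounce: vy ← 0.51·1.784 = 0.910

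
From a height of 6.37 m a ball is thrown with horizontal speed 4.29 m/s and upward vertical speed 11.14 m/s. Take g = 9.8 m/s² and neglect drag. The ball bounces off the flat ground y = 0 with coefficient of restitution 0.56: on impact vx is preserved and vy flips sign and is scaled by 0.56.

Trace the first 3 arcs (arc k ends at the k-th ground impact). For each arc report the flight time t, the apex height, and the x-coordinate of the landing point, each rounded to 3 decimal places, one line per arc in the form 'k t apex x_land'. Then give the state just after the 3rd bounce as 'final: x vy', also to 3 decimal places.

Arc 1: start y=6.370, vy=11.140 → t=2.747, apex=12.702, x_land=11.784, impact vy=-15.778
  bounce: vy ← 0.56·15.778 = 8.836
Arc 2: start y=0.000, vy=8.836 → t=1.803, apex=3.983, x_land=19.519, impact vy=-8.836
  bounce: vy ← 0.56·8.836 = 4.948
Arc 3: start y=0.000, vy=4.948 → t=1.010, apex=1.249, x_land=23.851, impact vy=-4.948
  bounce: vy ← 0.56·4.948 = 2.771

1 2.747 12.702 11.784
2 1.803 3.983 19.519
3 1.010 1.249 23.851
final: 23.851 2.771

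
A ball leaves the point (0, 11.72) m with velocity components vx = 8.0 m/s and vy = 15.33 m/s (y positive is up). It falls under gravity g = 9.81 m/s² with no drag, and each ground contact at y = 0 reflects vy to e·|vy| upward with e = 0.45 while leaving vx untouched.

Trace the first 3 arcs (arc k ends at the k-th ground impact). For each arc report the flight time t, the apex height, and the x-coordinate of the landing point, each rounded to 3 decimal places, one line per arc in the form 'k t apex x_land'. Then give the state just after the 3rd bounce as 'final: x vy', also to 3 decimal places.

1 3.761 23.698 30.086
2 1.978 4.799 45.912
3 0.890 0.972 53.033
final: 53.033 1.965

Arc 1: start y=11.720, vy=15.330 → t=3.761, apex=23.698, x_land=30.086, impact vy=-21.563
  bounce: vy ← 0.45·21.563 = 9.703
Arc 2: start y=0.000, vy=9.703 → t=1.978, apex=4.799, x_land=45.912, impact vy=-9.703
  bounce: vy ← 0.45·9.703 = 4.366
Arc 3: start y=0.000, vy=4.366 → t=0.890, apex=0.972, x_land=53.033, impact vy=-4.366
  bounce: vy ← 0.45·4.366 = 1.965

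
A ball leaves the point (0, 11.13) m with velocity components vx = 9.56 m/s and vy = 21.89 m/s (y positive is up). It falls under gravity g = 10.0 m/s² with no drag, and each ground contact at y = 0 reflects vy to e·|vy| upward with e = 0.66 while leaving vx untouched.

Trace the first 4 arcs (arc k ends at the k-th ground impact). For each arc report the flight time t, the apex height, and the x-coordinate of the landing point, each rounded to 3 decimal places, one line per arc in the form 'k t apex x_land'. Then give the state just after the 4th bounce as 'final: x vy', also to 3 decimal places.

Arc 1: start y=11.130, vy=21.890 → t=4.838, apex=35.089, x_land=46.252, impact vy=-26.491
  bounce: vy ← 0.66·26.491 = 17.484
Arc 2: start y=0.000, vy=17.484 → t=3.497, apex=15.285, x_land=79.682, impact vy=-17.484
  bounce: vy ← 0.66·17.484 = 11.539
Arc 3: start y=0.000, vy=11.539 → t=2.308, apex=6.658, x_land=101.745, impact vy=-11.539
  bounce: vy ← 0.66·11.539 = 7.616
Arc 4: start y=0.000, vy=7.616 → t=1.523, apex=2.900, x_land=116.307, impact vy=-7.616
  bounce: vy ← 0.66·7.616 = 5.027

1 4.838 35.089 46.252
2 3.497 15.285 79.682
3 2.308 6.658 101.745
4 1.523 2.900 116.307
final: 116.307 5.027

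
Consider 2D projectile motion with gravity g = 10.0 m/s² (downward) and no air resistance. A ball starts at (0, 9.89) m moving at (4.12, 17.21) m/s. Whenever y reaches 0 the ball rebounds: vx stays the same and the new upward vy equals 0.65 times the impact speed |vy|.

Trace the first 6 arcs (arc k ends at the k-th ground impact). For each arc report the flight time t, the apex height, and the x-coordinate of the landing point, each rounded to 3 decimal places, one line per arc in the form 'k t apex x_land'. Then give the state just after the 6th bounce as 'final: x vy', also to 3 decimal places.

1 3.944 24.699 16.248
2 2.889 10.435 28.152
3 1.878 4.409 35.889
4 1.221 1.863 40.919
5 0.793 0.787 44.188
6 0.516 0.333 46.313
final: 46.313 1.676

Arc 1: start y=9.890, vy=17.210 → t=3.944, apex=24.699, x_land=16.248, impact vy=-22.226
  bounce: vy ← 0.65·22.226 = 14.447
Arc 2: start y=0.000, vy=14.447 → t=2.889, apex=10.435, x_land=28.152, impact vy=-14.447
  bounce: vy ← 0.65·14.447 = 9.390
Arc 3: start y=0.000, vy=9.390 → t=1.878, apex=4.409, x_land=35.889, impact vy=-9.390
  bounce: vy ← 0.65·9.390 = 6.104
Arc 4: start y=0.000, vy=6.104 → t=1.221, apex=1.863, x_land=40.919, impact vy=-6.104
  bounce: vy ← 0.65·6.104 = 3.967
Arc 5: start y=0.000, vy=3.967 → t=0.793, apex=0.787, x_land=44.188, impact vy=-3.967
  bounce: vy ← 0.65·3.967 = 2.579
Arc 6: start y=0.000, vy=2.579 → t=0.516, apex=0.333, x_land=46.313, impact vy=-2.579
  bounce: vy ← 0.65·2.579 = 1.676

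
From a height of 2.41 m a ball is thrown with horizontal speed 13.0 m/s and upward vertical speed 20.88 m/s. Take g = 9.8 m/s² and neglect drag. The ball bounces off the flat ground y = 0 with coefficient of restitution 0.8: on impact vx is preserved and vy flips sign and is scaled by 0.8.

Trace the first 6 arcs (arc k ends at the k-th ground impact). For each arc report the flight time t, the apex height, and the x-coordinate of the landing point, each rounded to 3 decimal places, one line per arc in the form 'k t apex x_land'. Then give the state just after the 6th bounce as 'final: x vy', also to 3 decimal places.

Arc 1: start y=2.410, vy=20.880 → t=4.374, apex=24.654, x_land=56.858, impact vy=-21.982
  bounce: vy ← 0.8·21.982 = 17.586
Arc 2: start y=0.000, vy=17.586 → t=3.589, apex=15.778, x_land=103.514, impact vy=-17.586
  bounce: vy ← 0.8·17.586 = 14.069
Arc 3: start y=0.000, vy=14.069 → t=2.871, apex=10.098, x_land=140.838, impact vy=-14.069
  bounce: vy ← 0.8·14.069 = 11.255
Arc 4: start y=0.000, vy=11.255 → t=2.297, apex=6.463, x_land=170.698, impact vy=-11.255
  bounce: vy ← 0.8·11.255 = 9.004
Arc 5: start y=0.000, vy=9.004 → t=1.838, apex=4.136, x_land=194.586, impact vy=-9.004
  bounce: vy ← 0.8·9.004 = 7.203
Arc 6: start y=0.000, vy=7.203 → t=1.470, apex=2.647, x_land=213.696, impact vy=-7.203
  bounce: vy ← 0.8·7.203 = 5.762

1 4.374 24.654 56.858
2 3.589 15.778 103.514
3 2.871 10.098 140.838
4 2.297 6.463 170.698
5 1.838 4.136 194.586
6 1.470 2.647 213.696
final: 213.696 5.762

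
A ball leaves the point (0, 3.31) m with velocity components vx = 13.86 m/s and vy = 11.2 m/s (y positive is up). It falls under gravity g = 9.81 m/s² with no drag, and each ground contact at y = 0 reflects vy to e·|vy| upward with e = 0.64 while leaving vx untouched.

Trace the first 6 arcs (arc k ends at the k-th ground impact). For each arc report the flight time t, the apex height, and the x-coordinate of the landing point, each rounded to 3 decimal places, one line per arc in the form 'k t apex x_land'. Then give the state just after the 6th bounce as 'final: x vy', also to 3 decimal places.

Arc 1: start y=3.310, vy=11.200 → t=2.548, apex=9.703, x_land=35.318, impact vy=-13.798
  bounce: vy ← 0.64·13.798 = 8.831
Arc 2: start y=0.000, vy=8.831 → t=1.800, apex=3.975, x_land=60.271, impact vy=-8.831
  bounce: vy ← 0.64·8.831 = 5.652
Arc 3: start y=0.000, vy=5.652 → t=1.152, apex=1.628, x_land=76.241, impact vy=-5.652
  bounce: vy ← 0.64·5.652 = 3.617
Arc 4: start y=0.000, vy=3.617 → t=0.737, apex=0.667, x_land=86.461, impact vy=-3.617
  bounce: vy ← 0.64·3.617 = 2.315
Arc 5: start y=0.000, vy=2.315 → t=0.472, apex=0.273, x_land=93.002, impact vy=-2.315
  bounce: vy ← 0.64·2.315 = 1.482
Arc 6: start y=0.000, vy=1.482 → t=0.302, apex=0.112, x_land=97.189, impact vy=-1.482
  bounce: vy ← 0.64·1.482 = 0.948

1 2.548 9.703 35.318
2 1.800 3.975 60.271
3 1.152 1.628 76.241
4 0.737 0.667 86.461
5 0.472 0.273 93.002
6 0.302 0.112 97.189
final: 97.189 0.948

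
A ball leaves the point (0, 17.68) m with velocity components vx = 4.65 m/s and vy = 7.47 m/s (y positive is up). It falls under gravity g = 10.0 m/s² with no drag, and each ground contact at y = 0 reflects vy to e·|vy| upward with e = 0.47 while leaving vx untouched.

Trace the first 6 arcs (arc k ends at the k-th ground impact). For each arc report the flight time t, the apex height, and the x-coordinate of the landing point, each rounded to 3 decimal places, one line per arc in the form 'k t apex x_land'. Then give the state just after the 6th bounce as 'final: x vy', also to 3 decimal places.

Arc 1: start y=17.680, vy=7.470 → t=2.770, apex=20.470, x_land=12.882, impact vy=-20.234
  bounce: vy ← 0.47·20.234 = 9.510
Arc 2: start y=0.000, vy=9.510 → t=1.902, apex=4.522, x_land=21.726, impact vy=-9.510
  bounce: vy ← 0.47·9.510 = 4.470
Arc 3: start y=0.000, vy=4.470 → t=0.894, apex=0.999, x_land=25.883, impact vy=-4.470
  bounce: vy ← 0.47·4.470 = 2.101
Arc 4: start y=0.000, vy=2.101 → t=0.420, apex=0.221, x_land=27.837, impact vy=-2.101
  bounce: vy ← 0.47·2.101 = 0.987
Arc 5: start y=0.000, vy=0.987 → t=0.197, apex=0.049, x_land=28.755, impact vy=-0.987
  bounce: vy ← 0.47·0.987 = 0.464
Arc 6: start y=0.000, vy=0.464 → t=0.093, apex=0.011, x_land=29.187, impact vy=-0.464
  bounce: vy ← 0.47·0.464 = 0.218

1 2.770 20.470 12.882
2 1.902 4.522 21.726
3 0.894 0.999 25.883
4 0.420 0.221 27.837
5 0.197 0.049 28.755
6 0.093 0.011 29.187
final: 29.187 0.218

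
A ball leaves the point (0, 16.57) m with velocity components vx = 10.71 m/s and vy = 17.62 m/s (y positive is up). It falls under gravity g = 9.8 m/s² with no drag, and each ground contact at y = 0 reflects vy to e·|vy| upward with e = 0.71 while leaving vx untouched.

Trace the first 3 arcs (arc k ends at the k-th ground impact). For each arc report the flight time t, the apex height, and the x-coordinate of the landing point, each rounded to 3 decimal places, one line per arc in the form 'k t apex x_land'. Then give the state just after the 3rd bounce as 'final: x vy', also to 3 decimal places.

Arc 1: start y=16.570, vy=17.620 → t=4.370, apex=32.410, x_land=46.800, impact vy=-25.204
  bounce: vy ← 0.71·25.204 = 17.895
Arc 2: start y=0.000, vy=17.895 → t=3.652, apex=16.338, x_land=85.913, impact vy=-17.895
  bounce: vy ← 0.71·17.895 = 12.705
Arc 3: start y=0.000, vy=12.705 → t=2.593, apex=8.236, x_land=113.683, impact vy=-12.705
  bounce: vy ← 0.71·12.705 = 9.021

1 4.370 32.410 46.800
2 3.652 16.338 85.913
3 2.593 8.236 113.683
final: 113.683 9.021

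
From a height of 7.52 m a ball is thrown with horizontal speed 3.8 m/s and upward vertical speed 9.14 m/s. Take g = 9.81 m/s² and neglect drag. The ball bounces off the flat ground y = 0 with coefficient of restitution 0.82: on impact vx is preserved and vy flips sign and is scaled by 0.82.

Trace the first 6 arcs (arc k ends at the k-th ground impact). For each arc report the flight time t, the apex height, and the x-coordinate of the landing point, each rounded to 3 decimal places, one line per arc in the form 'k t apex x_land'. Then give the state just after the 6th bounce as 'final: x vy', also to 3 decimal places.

1 2.481 11.778 9.429
2 2.541 7.919 19.086
3 2.084 5.325 27.005
4 1.709 3.581 33.498
5 1.401 2.408 38.822
6 1.149 1.619 43.189
final: 43.189 4.621

Arc 1: start y=7.520, vy=9.140 → t=2.481, apex=11.778, x_land=9.429, impact vy=-15.201
  bounce: vy ← 0.82·15.201 = 12.465
Arc 2: start y=0.000, vy=12.465 → t=2.541, apex=7.919, x_land=19.086, impact vy=-12.465
  bounce: vy ← 0.82·12.465 = 10.221
Arc 3: start y=0.000, vy=10.221 → t=2.084, apex=5.325, x_land=27.005, impact vy=-10.221
  bounce: vy ← 0.82·10.221 = 8.382
Arc 4: start y=0.000, vy=8.382 → t=1.709, apex=3.581, x_land=33.498, impact vy=-8.382
  bounce: vy ← 0.82·8.382 = 6.873
Arc 5: start y=0.000, vy=6.873 → t=1.401, apex=2.408, x_land=38.822, impact vy=-6.873
  bounce: vy ← 0.82·6.873 = 5.636
Arc 6: start y=0.000, vy=5.636 → t=1.149, apex=1.619, x_land=43.189, impact vy=-5.636
  bounce: vy ← 0.82·5.636 = 4.621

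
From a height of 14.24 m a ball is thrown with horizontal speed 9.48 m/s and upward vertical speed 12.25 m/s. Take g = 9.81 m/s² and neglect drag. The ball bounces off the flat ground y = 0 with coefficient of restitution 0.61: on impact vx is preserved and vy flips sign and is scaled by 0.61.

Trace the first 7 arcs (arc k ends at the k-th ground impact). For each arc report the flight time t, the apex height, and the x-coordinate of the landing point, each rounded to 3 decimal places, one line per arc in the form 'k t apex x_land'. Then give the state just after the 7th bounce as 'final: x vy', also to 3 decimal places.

Arc 1: start y=14.240, vy=12.250 → t=3.361, apex=21.888, x_land=31.864, impact vy=-20.723
  bounce: vy ← 0.61·20.723 = 12.641
Arc 2: start y=0.000, vy=12.641 → t=2.577, apex=8.145, x_land=56.296, impact vy=-12.641
  bounce: vy ← 0.61·12.641 = 7.711
Arc 3: start y=0.000, vy=7.711 → t=1.572, apex=3.031, x_land=71.199, impact vy=-7.711
  bounce: vy ← 0.61·7.711 = 4.704
Arc 4: start y=0.000, vy=4.704 → t=0.959, apex=1.128, x_land=80.290, impact vy=-4.704
  bounce: vy ← 0.61·4.704 = 2.869
Arc 5: start y=0.000, vy=2.869 → t=0.585, apex=0.420, x_land=85.836, impact vy=-2.869
  bounce: vy ← 0.61·2.869 = 1.750
Arc 6: start y=0.000, vy=1.750 → t=0.357, apex=0.156, x_land=89.219, impact vy=-1.750
  bounce: vy ← 0.61·1.750 = 1.068
Arc 7: start y=0.000, vy=1.068 → t=0.218, apex=0.058, x_land=91.282, impact vy=-1.068
  bounce: vy ← 0.61·1.068 = 0.651

1 3.361 21.888 31.864
2 2.577 8.145 56.296
3 1.572 3.031 71.199
4 0.959 1.128 80.290
5 0.585 0.420 85.836
6 0.357 0.156 89.219
7 0.218 0.058 91.282
final: 91.282 0.651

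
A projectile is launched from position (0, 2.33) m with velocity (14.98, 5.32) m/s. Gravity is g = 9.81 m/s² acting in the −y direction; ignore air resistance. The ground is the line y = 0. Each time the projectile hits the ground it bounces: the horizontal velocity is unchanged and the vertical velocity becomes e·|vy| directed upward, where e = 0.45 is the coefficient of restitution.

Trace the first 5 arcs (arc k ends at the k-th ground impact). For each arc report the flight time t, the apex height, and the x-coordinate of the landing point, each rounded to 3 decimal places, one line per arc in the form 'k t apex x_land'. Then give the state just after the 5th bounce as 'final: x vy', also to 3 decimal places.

1 1.419 3.773 21.261
2 0.789 0.764 33.085
3 0.355 0.155 38.405
4 0.160 0.031 40.800
5 0.072 0.006 41.877
final: 41.877 0.159

Arc 1: start y=2.330, vy=5.320 → t=1.419, apex=3.773, x_land=21.261, impact vy=-8.603
  bounce: vy ← 0.45·8.603 = 3.871
Arc 2: start y=0.000, vy=3.871 → t=0.789, apex=0.764, x_land=33.085, impact vy=-3.871
  bounce: vy ← 0.45·3.871 = 1.742
Arc 3: start y=0.000, vy=1.742 → t=0.355, apex=0.155, x_land=38.405, impact vy=-1.742
  bounce: vy ← 0.45·1.742 = 0.784
Arc 4: start y=0.000, vy=0.784 → t=0.160, apex=0.031, x_land=40.800, impact vy=-0.784
  bounce: vy ← 0.45·0.784 = 0.353
Arc 5: start y=0.000, vy=0.353 → t=0.072, apex=0.006, x_land=41.877, impact vy=-0.353
  bounce: vy ← 0.45·0.353 = 0.159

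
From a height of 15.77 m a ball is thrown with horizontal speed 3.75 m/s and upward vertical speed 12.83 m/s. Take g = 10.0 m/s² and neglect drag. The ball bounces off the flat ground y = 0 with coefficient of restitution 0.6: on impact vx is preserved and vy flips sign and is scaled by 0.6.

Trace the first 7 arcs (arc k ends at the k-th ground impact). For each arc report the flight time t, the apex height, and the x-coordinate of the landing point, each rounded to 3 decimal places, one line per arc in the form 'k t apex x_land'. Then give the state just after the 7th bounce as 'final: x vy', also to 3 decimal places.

Arc 1: start y=15.770, vy=12.830 → t=3.474, apex=24.000, x_land=13.027, impact vy=-21.909
  bounce: vy ← 0.6·21.909 = 13.145
Arc 2: start y=0.000, vy=13.145 → t=2.629, apex=8.640, x_land=22.886, impact vy=-13.145
  bounce: vy ← 0.6·13.145 = 7.887
Arc 3: start y=0.000, vy=7.887 → t=1.577, apex=3.110, x_land=28.802, impact vy=-7.887
  bounce: vy ← 0.6·7.887 = 4.732
Arc 4: start y=0.000, vy=4.732 → t=0.946, apex=1.120, x_land=32.351, impact vy=-4.732
  bounce: vy ← 0.6·4.732 = 2.839
Arc 5: start y=0.000, vy=2.839 → t=0.568, apex=0.403, x_land=34.481, impact vy=-2.839
  bounce: vy ← 0.6·2.839 = 1.704
Arc 6: start y=0.000, vy=1.704 → t=0.341, apex=0.145, x_land=35.758, impact vy=-1.704
  bounce: vy ← 0.6·1.704 = 1.022
Arc 7: start y=0.000, vy=1.022 → t=0.204, apex=0.052, x_land=36.525, impact vy=-1.022
  bounce: vy ← 0.6·1.022 = 0.613

1 3.474 24.000 13.027
2 2.629 8.640 22.886
3 1.577 3.110 28.802
4 0.946 1.120 32.351
5 0.568 0.403 34.481
6 0.341 0.145 35.758
7 0.204 0.052 36.525
final: 36.525 0.613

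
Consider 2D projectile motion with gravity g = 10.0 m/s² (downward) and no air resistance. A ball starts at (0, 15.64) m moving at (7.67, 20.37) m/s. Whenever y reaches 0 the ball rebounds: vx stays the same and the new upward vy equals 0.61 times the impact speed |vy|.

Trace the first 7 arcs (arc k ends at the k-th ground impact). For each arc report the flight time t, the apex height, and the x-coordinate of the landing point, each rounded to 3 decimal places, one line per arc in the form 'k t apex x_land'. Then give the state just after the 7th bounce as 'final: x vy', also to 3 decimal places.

1 4.735 36.387 36.315
2 3.291 13.540 61.558
3 2.008 5.038 76.956
4 1.225 1.875 86.349
5 0.747 0.698 92.079
6 0.456 0.260 95.574
7 0.278 0.097 97.706
final: 97.706 0.848

Arc 1: start y=15.640, vy=20.370 → t=4.735, apex=36.387, x_land=36.315, impact vy=-26.977
  bounce: vy ← 0.61·26.977 = 16.456
Arc 2: start y=0.000, vy=16.456 → t=3.291, apex=13.540, x_land=61.558, impact vy=-16.456
  bounce: vy ← 0.61·16.456 = 10.038
Arc 3: start y=0.000, vy=10.038 → t=2.008, apex=5.038, x_land=76.956, impact vy=-10.038
  bounce: vy ← 0.61·10.038 = 6.123
Arc 4: start y=0.000, vy=6.123 → t=1.225, apex=1.875, x_land=86.349, impact vy=-6.123
  bounce: vy ← 0.61·6.123 = 3.735
Arc 5: start y=0.000, vy=3.735 → t=0.747, apex=0.698, x_land=92.079, impact vy=-3.735
  bounce: vy ← 0.61·3.735 = 2.278
Arc 6: start y=0.000, vy=2.278 → t=0.456, apex=0.260, x_land=95.574, impact vy=-2.278
  bounce: vy ← 0.61·2.278 = 1.390
Arc 7: start y=0.000, vy=1.390 → t=0.278, apex=0.097, x_land=97.706, impact vy=-1.390
  bounce: vy ← 0.61·1.390 = 0.848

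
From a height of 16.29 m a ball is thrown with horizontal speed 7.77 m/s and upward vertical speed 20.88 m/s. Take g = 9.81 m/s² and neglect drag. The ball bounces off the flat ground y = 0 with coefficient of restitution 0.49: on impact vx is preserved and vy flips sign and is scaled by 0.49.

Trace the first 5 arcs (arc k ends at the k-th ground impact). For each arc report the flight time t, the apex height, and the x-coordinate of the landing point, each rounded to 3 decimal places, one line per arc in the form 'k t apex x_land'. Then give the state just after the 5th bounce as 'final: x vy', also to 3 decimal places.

Arc 1: start y=16.290, vy=20.880 → t=4.930, apex=38.511, x_land=38.310, impact vy=-27.488
  bounce: vy ← 0.49·27.488 = 13.469
Arc 2: start y=0.000, vy=13.469 → t=2.746, apex=9.246, x_land=59.646, impact vy=-13.469
  bounce: vy ← 0.49·13.469 = 6.600
Arc 3: start y=0.000, vy=6.600 → t=1.346, apex=2.220, x_land=70.101, impact vy=-6.600
  bounce: vy ← 0.49·6.600 = 3.234
Arc 4: start y=0.000, vy=3.234 → t=0.659, apex=0.533, x_land=75.224, impact vy=-3.234
  bounce: vy ← 0.49·3.234 = 1.585
Arc 5: start y=0.000, vy=1.585 → t=0.323, apex=0.128, x_land=77.734, impact vy=-1.585
  bounce: vy ← 0.49·1.585 = 0.776

1 4.930 38.511 38.310
2 2.746 9.246 59.646
3 1.346 2.220 70.101
4 0.659 0.533 75.224
5 0.323 0.128 77.734
final: 77.734 0.776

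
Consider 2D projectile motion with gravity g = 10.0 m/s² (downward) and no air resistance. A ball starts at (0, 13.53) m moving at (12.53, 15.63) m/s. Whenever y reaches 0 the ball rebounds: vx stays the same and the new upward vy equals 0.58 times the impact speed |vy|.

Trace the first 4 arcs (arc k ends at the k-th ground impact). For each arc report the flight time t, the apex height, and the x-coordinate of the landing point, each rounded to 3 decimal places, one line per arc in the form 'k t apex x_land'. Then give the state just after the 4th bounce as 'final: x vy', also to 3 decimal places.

1 3.832 25.745 48.017
2 2.632 8.661 80.998
3 1.527 2.913 100.127
4 0.885 0.980 111.222
final: 111.222 2.568

Arc 1: start y=13.530, vy=15.630 → t=3.832, apex=25.745, x_land=48.017, impact vy=-22.691
  bounce: vy ← 0.58·22.691 = 13.161
Arc 2: start y=0.000, vy=13.161 → t=2.632, apex=8.661, x_land=80.998, impact vy=-13.161
  bounce: vy ← 0.58·13.161 = 7.633
Arc 3: start y=0.000, vy=7.633 → t=1.527, apex=2.913, x_land=100.127, impact vy=-7.633
  bounce: vy ← 0.58·7.633 = 4.427
Arc 4: start y=0.000, vy=4.427 → t=0.885, apex=0.980, x_land=111.222, impact vy=-4.427
  bounce: vy ← 0.58·4.427 = 2.568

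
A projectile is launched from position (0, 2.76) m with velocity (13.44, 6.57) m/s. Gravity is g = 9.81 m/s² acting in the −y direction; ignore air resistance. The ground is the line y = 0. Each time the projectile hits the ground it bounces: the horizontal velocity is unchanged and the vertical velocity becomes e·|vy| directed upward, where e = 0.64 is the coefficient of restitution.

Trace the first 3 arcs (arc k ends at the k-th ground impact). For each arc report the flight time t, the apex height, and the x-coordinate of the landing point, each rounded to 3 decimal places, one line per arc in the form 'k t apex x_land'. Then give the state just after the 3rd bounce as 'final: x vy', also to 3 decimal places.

1 1.675 4.960 22.516
2 1.287 2.032 39.816
3 0.824 0.832 50.887
final: 50.887 2.586

Arc 1: start y=2.760, vy=6.570 → t=1.675, apex=4.960, x_land=22.516, impact vy=-9.865
  bounce: vy ← 0.64·9.865 = 6.314
Arc 2: start y=0.000, vy=6.314 → t=1.287, apex=2.032, x_land=39.816, impact vy=-6.314
  bounce: vy ← 0.64·6.314 = 4.041
Arc 3: start y=0.000, vy=4.041 → t=0.824, apex=0.832, x_land=50.887, impact vy=-4.041
  bounce: vy ← 0.64·4.041 = 2.586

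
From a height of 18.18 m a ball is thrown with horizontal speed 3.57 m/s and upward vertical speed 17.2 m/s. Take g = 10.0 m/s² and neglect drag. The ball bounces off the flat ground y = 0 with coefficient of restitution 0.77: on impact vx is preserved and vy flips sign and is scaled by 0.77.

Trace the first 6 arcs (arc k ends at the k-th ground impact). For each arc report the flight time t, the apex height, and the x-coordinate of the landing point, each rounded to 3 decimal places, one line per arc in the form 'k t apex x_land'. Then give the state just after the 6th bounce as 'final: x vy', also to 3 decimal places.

1 4.288 32.972 15.308
2 3.955 19.549 29.426
3 3.045 11.591 40.297
4 2.345 6.872 48.668
5 1.805 4.074 55.113
6 1.390 2.416 60.076
final: 60.076 5.352

Arc 1: start y=18.180, vy=17.200 → t=4.288, apex=32.972, x_land=15.308, impact vy=-25.680
  bounce: vy ← 0.77·25.680 = 19.773
Arc 2: start y=0.000, vy=19.773 → t=3.955, apex=19.549, x_land=29.426, impact vy=-19.773
  bounce: vy ← 0.77·19.773 = 15.225
Arc 3: start y=0.000, vy=15.225 → t=3.045, apex=11.591, x_land=40.297, impact vy=-15.225
  bounce: vy ← 0.77·15.225 = 11.724
Arc 4: start y=0.000, vy=11.724 → t=2.345, apex=6.872, x_land=48.668, impact vy=-11.724
  bounce: vy ← 0.77·11.724 = 9.027
Arc 5: start y=0.000, vy=9.027 → t=1.805, apex=4.074, x_land=55.113, impact vy=-9.027
  bounce: vy ← 0.77·9.027 = 6.951
Arc 6: start y=0.000, vy=6.951 → t=1.390, apex=2.416, x_land=60.076, impact vy=-6.951
  bounce: vy ← 0.77·6.951 = 5.352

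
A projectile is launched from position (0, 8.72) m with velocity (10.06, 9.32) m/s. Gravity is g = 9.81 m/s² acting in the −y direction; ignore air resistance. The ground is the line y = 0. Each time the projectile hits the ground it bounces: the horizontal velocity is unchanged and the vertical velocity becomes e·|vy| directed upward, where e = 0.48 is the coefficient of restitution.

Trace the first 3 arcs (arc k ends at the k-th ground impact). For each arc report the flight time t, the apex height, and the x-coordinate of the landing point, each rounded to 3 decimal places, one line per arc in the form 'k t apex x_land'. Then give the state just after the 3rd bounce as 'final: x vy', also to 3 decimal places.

1 2.587 13.147 26.028
2 1.572 3.029 41.839
3 0.754 0.698 49.428
final: 49.428 1.776

Arc 1: start y=8.720, vy=9.320 → t=2.587, apex=13.147, x_land=26.028, impact vy=-16.061
  bounce: vy ← 0.48·16.061 = 7.709
Arc 2: start y=0.000, vy=7.709 → t=1.572, apex=3.029, x_land=41.839, impact vy=-7.709
  bounce: vy ← 0.48·7.709 = 3.700
Arc 3: start y=0.000, vy=3.700 → t=0.754, apex=0.698, x_land=49.428, impact vy=-3.700
  bounce: vy ← 0.48·3.700 = 1.776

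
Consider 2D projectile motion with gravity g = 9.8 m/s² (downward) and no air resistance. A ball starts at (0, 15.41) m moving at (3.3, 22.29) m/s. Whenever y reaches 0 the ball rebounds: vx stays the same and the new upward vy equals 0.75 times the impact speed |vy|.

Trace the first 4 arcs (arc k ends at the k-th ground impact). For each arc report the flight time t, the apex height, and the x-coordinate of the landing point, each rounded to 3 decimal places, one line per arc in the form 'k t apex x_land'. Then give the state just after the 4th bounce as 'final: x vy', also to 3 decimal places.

Arc 1: start y=15.410, vy=22.290 → t=5.159, apex=40.759, x_land=17.023, impact vy=-28.264
  bounce: vy ← 0.75·28.264 = 21.198
Arc 2: start y=0.000, vy=21.198 → t=4.326, apex=22.927, x_land=31.300, impact vy=-21.198
  bounce: vy ← 0.75·21.198 = 15.899
Arc 3: start y=0.000, vy=15.899 → t=3.245, apex=12.896, x_land=42.007, impact vy=-15.899
  bounce: vy ← 0.75·15.899 = 11.924
Arc 4: start y=0.000, vy=11.924 → t=2.433, apex=7.254, x_land=50.038, impact vy=-11.924
  bounce: vy ← 0.75·11.924 = 8.943

1 5.159 40.759 17.023
2 4.326 22.927 31.300
3 3.245 12.896 42.007
4 2.433 7.254 50.038
final: 50.038 8.943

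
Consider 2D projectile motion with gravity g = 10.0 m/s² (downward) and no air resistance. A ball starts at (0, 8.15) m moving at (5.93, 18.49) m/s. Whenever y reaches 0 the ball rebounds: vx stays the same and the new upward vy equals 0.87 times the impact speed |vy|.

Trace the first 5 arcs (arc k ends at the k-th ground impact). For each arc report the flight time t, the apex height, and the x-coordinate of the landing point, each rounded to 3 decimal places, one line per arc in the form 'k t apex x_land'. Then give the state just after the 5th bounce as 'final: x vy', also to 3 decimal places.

1 4.096 25.244 24.289
2 3.910 19.107 47.474
3 3.401 14.462 67.644
4 2.959 10.946 85.192
5 2.575 8.285 100.459
final: 100.459 11.199

Arc 1: start y=8.150, vy=18.490 → t=4.096, apex=25.244, x_land=24.289, impact vy=-22.470
  bounce: vy ← 0.87·22.470 = 19.548
Arc 2: start y=0.000, vy=19.548 → t=3.910, apex=19.107, x_land=47.474, impact vy=-19.548
  bounce: vy ← 0.87·19.548 = 17.007
Arc 3: start y=0.000, vy=17.007 → t=3.401, apex=14.462, x_land=67.644, impact vy=-17.007
  bounce: vy ← 0.87·17.007 = 14.796
Arc 4: start y=0.000, vy=14.796 → t=2.959, apex=10.946, x_land=85.192, impact vy=-14.796
  bounce: vy ← 0.87·14.796 = 12.873
Arc 5: start y=0.000, vy=12.873 → t=2.575, apex=8.285, x_land=100.459, impact vy=-12.873
  bounce: vy ← 0.87·12.873 = 11.199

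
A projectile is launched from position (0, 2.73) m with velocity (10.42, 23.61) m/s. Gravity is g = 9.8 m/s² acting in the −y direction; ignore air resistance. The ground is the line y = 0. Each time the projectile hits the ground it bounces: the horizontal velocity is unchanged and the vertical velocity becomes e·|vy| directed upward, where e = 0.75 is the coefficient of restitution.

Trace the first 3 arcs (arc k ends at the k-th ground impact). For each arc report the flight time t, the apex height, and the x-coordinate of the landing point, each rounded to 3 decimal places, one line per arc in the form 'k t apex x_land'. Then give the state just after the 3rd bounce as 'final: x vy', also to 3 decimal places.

Arc 1: start y=2.730, vy=23.610 → t=4.931, apex=31.170, x_land=51.385, impact vy=-24.717
  bounce: vy ← 0.75·24.717 = 18.538
Arc 2: start y=0.000, vy=18.538 → t=3.783, apex=17.533, x_land=90.806, impact vy=-18.538
  bounce: vy ← 0.75·18.538 = 13.903
Arc 3: start y=0.000, vy=13.903 → t=2.837, apex=9.863, x_land=120.372, impact vy=-13.903
  bounce: vy ← 0.75·13.903 = 10.428

1 4.931 31.170 51.385
2 3.783 17.533 90.806
3 2.837 9.863 120.372
final: 120.372 10.428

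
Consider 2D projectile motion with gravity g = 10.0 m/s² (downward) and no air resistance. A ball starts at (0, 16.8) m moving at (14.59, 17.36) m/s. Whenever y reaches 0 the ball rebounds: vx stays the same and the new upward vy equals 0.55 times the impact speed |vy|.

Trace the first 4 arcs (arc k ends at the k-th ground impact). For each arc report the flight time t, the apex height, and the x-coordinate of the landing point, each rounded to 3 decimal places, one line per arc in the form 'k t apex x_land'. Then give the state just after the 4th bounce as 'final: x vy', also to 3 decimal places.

Arc 1: start y=16.800, vy=17.360 → t=4.261, apex=31.868, x_land=62.162, impact vy=-25.246
  bounce: vy ← 0.55·25.246 = 13.885
Arc 2: start y=0.000, vy=13.885 → t=2.777, apex=9.640, x_land=102.680, impact vy=-13.885
  bounce: vy ← 0.55·13.885 = 7.637
Arc 3: start y=0.000, vy=7.637 → t=1.527, apex=2.916, x_land=124.965, impact vy=-7.637
  bounce: vy ← 0.55·7.637 = 4.200
Arc 4: start y=0.000, vy=4.200 → t=0.840, apex=0.882, x_land=137.221, impact vy=-4.200
  bounce: vy ← 0.55·4.200 = 2.310

1 4.261 31.868 62.162
2 2.777 9.640 102.680
3 1.527 2.916 124.965
4 0.840 0.882 137.221
final: 137.221 2.310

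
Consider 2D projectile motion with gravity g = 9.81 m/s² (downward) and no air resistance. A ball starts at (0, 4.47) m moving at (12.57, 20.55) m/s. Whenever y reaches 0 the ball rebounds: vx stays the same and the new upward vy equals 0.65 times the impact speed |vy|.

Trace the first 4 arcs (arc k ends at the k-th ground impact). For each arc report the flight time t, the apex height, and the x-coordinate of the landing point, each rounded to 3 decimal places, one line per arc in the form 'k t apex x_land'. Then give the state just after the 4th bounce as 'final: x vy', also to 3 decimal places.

Arc 1: start y=4.470, vy=20.550 → t=4.397, apex=25.994, x_land=55.269, impact vy=-22.583
  bounce: vy ← 0.65·22.583 = 14.679
Arc 2: start y=0.000, vy=14.679 → t=2.993, apex=10.982, x_land=92.887, impact vy=-14.679
  bounce: vy ← 0.65·14.679 = 9.541
Arc 3: start y=0.000, vy=9.541 → t=1.945, apex=4.640, x_land=117.338, impact vy=-9.541
  bounce: vy ← 0.65·9.541 = 6.202
Arc 4: start y=0.000, vy=6.202 → t=1.264, apex=1.960, x_land=133.232, impact vy=-6.202
  bounce: vy ← 0.65·6.202 = 4.031

1 4.397 25.994 55.269
2 2.993 10.982 92.887
3 1.945 4.640 117.338
4 1.264 1.960 133.232
final: 133.232 4.031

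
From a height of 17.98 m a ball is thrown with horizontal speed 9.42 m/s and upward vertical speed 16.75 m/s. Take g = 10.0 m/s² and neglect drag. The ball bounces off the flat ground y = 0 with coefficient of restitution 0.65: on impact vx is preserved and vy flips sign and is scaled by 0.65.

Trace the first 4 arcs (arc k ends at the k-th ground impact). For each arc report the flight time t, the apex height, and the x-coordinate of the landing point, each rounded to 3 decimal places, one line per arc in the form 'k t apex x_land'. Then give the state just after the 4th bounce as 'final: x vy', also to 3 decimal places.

Arc 1: start y=17.980, vy=16.750 → t=4.205, apex=32.008, x_land=39.612, impact vy=-25.301
  bounce: vy ← 0.65·25.301 = 16.446
Arc 2: start y=0.000, vy=16.446 → t=3.289, apex=13.523, x_land=70.597, impact vy=-16.446
  bounce: vy ← 0.65·16.446 = 10.690
Arc 3: start y=0.000, vy=10.690 → t=2.138, apex=5.714, x_land=90.736, impact vy=-10.690
  bounce: vy ← 0.65·10.690 = 6.948
Arc 4: start y=0.000, vy=6.948 → t=1.390, apex=2.414, x_land=103.827, impact vy=-6.948
  bounce: vy ← 0.65·6.948 = 4.516

1 4.205 32.008 39.612
2 3.289 13.523 70.597
3 2.138 5.714 90.736
4 1.390 2.414 103.827
final: 103.827 4.516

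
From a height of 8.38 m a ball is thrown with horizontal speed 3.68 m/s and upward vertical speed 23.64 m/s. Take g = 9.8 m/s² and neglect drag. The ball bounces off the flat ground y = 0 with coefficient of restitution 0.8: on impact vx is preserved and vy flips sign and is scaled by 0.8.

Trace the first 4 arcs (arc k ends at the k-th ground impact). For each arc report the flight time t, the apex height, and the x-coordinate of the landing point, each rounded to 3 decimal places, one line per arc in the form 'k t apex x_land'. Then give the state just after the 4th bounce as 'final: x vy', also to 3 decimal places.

Arc 1: start y=8.380, vy=23.640 → t=5.156, apex=36.893, x_land=18.975, impact vy=-26.890
  bounce: vy ← 0.8·26.890 = 21.512
Arc 2: start y=0.000, vy=21.512 → t=4.390, apex=23.611, x_land=35.131, impact vy=-21.512
  bounce: vy ← 0.8·21.512 = 17.210
Arc 3: start y=0.000, vy=17.210 → t=3.512, apex=15.111, x_land=48.056, impact vy=-17.210
  bounce: vy ← 0.8·17.210 = 13.768
Arc 4: start y=0.000, vy=13.768 → t=2.810, apex=9.671, x_land=58.396, impact vy=-13.768
  bounce: vy ← 0.8·13.768 = 11.014

1 5.156 36.893 18.975
2 4.390 23.611 35.131
3 3.512 15.111 48.056
4 2.810 9.671 58.396
final: 58.396 11.014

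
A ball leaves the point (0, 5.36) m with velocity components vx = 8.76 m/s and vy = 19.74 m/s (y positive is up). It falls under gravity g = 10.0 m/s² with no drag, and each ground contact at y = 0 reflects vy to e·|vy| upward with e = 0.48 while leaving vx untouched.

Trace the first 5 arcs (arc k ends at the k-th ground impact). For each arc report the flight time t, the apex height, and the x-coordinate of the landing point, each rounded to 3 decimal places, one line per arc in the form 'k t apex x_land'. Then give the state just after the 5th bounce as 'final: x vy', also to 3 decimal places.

1 4.203 24.843 36.819
2 2.140 5.724 55.564
3 1.027 1.319 64.562
4 0.493 0.304 68.881
5 0.237 0.070 70.954
final: 70.954 0.568

Arc 1: start y=5.360, vy=19.740 → t=4.203, apex=24.843, x_land=36.819, impact vy=-22.291
  bounce: vy ← 0.48·22.291 = 10.699
Arc 2: start y=0.000, vy=10.699 → t=2.140, apex=5.724, x_land=55.564, impact vy=-10.699
  bounce: vy ← 0.48·10.699 = 5.136
Arc 3: start y=0.000, vy=5.136 → t=1.027, apex=1.319, x_land=64.562, impact vy=-5.136
  bounce: vy ← 0.48·5.136 = 2.465
Arc 4: start y=0.000, vy=2.465 → t=0.493, apex=0.304, x_land=68.881, impact vy=-2.465
  bounce: vy ← 0.48·2.465 = 1.183
Arc 5: start y=0.000, vy=1.183 → t=0.237, apex=0.070, x_land=70.954, impact vy=-1.183
  bounce: vy ← 0.48·1.183 = 0.568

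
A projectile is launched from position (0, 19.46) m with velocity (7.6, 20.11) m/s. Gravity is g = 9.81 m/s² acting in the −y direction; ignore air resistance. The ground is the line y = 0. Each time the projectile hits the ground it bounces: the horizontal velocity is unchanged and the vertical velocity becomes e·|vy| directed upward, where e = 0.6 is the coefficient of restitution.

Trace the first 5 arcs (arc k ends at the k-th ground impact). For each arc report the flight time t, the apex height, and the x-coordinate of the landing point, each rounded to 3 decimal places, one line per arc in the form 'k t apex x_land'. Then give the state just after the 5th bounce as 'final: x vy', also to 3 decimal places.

1 4.908 40.072 37.302
2 3.430 14.426 63.370
3 2.058 5.193 79.010
4 1.235 1.870 88.394
5 0.741 0.673 94.025
final: 94.025 2.180

Arc 1: start y=19.460, vy=20.110 → t=4.908, apex=40.072, x_land=37.302, impact vy=-28.040
  bounce: vy ← 0.6·28.040 = 16.824
Arc 2: start y=0.000, vy=16.824 → t=3.430, apex=14.426, x_land=63.370, impact vy=-16.824
  bounce: vy ← 0.6·16.824 = 10.094
Arc 3: start y=0.000, vy=10.094 → t=2.058, apex=5.193, x_land=79.010, impact vy=-10.094
  bounce: vy ← 0.6·10.094 = 6.057
Arc 4: start y=0.000, vy=6.057 → t=1.235, apex=1.870, x_land=88.394, impact vy=-6.057
  bounce: vy ← 0.6·6.057 = 3.634
Arc 5: start y=0.000, vy=3.634 → t=0.741, apex=0.673, x_land=94.025, impact vy=-3.634
  bounce: vy ← 0.6·3.634 = 2.180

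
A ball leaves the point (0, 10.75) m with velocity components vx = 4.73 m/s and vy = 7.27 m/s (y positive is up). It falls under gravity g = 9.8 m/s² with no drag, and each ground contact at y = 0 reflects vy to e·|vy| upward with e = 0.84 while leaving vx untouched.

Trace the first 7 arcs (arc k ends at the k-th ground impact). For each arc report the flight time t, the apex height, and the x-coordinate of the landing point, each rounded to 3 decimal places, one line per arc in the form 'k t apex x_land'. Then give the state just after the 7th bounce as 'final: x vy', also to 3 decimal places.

Arc 1: start y=10.750, vy=7.270 → t=2.398, apex=13.447, x_land=11.344, impact vy=-16.234
  bounce: vy ← 0.84·16.234 = 13.637
Arc 2: start y=0.000, vy=13.637 → t=2.783, apex=9.488, x_land=24.508, impact vy=-13.637
  bounce: vy ← 0.84·13.637 = 11.455
Arc 3: start y=0.000, vy=11.455 → t=2.338, apex=6.695, x_land=35.566, impact vy=-11.455
  bounce: vy ← 0.84·11.455 = 9.622
Arc 4: start y=0.000, vy=9.622 → t=1.964, apex=4.724, x_land=44.854, impact vy=-9.622
  bounce: vy ← 0.84·9.622 = 8.083
Arc 5: start y=0.000, vy=8.083 → t=1.650, apex=3.333, x_land=52.656, impact vy=-8.083
  bounce: vy ← 0.84·8.083 = 6.789
Arc 6: start y=0.000, vy=6.789 → t=1.386, apex=2.352, x_land=59.210, impact vy=-6.789
  bounce: vy ← 0.84·6.789 = 5.703
Arc 7: start y=0.000, vy=5.703 → t=1.164, apex=1.659, x_land=64.715, impact vy=-5.703
  bounce: vy ← 0.84·5.703 = 4.791

1 2.398 13.447 11.344
2 2.783 9.488 24.508
3 2.338 6.695 35.566
4 1.964 4.724 44.854
5 1.650 3.333 52.656
6 1.386 2.352 59.210
7 1.164 1.659 64.715
final: 64.715 4.791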